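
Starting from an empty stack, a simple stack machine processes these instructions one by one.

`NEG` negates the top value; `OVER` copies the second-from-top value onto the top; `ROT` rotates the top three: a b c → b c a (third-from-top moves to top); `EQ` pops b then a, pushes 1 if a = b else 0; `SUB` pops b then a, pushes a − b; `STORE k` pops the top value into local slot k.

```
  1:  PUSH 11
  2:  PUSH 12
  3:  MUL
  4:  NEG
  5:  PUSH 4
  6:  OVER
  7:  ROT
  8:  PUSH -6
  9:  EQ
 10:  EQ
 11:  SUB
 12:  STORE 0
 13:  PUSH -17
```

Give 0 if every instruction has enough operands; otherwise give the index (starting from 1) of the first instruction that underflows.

PUSH 11  → [11]
PUSH 12  → [11, 12]
MUL      → [132]
NEG      → [-132]
PUSH 4   → [-132, 4]
OVER     → [-132, 4, -132]
ROT      → [4, -132, -132]
PUSH -6  → [4, -132, -132, -6]
EQ       → [4, -132, 0]
EQ       → [4, 0]
SUB      → [4]
STORE 0  → []
PUSH -17 → [-17]

0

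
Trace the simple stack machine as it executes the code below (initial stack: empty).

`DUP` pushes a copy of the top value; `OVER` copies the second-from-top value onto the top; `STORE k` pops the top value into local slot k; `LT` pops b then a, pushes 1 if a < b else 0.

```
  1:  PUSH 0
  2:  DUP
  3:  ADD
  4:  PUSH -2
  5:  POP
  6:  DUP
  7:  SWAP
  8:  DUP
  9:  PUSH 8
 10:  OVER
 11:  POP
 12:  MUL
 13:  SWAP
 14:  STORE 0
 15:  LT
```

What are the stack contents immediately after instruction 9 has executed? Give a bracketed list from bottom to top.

[0, 0, 0, 8]

PUSH 0  -> 0
DUP     -> 0 0
ADD     -> 0
PUSH -2 -> 0 -2
POP     -> 0
DUP     -> 0 0
SWAP    -> 0 0
DUP     -> 0 0 0
PUSH 8  -> 0 0 0 8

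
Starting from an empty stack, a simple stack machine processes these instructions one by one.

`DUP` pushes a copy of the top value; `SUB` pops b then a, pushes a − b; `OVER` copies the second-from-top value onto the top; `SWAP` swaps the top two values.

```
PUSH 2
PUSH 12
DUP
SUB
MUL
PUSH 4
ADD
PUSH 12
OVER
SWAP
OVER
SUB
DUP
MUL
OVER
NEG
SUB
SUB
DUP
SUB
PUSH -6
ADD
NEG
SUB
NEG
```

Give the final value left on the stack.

PUSH 2  -> [2]
PUSH 12 -> [2, 12]
DUP     -> [2, 12, 12]
SUB     -> [2, 0]
MUL     -> [0]
PUSH 4  -> [0, 4]
ADD     -> [4]
PUSH 12 -> [4, 12]
OVER    -> [4, 12, 4]
SWAP    -> [4, 4, 12]
OVER    -> [4, 4, 12, 4]
SUB     -> [4, 4, 8]
DUP     -> [4, 4, 8, 8]
MUL     -> [4, 4, 64]
OVER    -> [4, 4, 64, 4]
NEG     -> [4, 4, 64, -4]
SUB     -> [4, 4, 68]
SUB     -> [4, -64]
DUP     -> [4, -64, -64]
SUB     -> [4, 0]
PUSH -6 -> [4, 0, -6]
ADD     -> [4, -6]
NEG     -> [4, 6]
SUB     -> [-2]
NEG     -> [2]

2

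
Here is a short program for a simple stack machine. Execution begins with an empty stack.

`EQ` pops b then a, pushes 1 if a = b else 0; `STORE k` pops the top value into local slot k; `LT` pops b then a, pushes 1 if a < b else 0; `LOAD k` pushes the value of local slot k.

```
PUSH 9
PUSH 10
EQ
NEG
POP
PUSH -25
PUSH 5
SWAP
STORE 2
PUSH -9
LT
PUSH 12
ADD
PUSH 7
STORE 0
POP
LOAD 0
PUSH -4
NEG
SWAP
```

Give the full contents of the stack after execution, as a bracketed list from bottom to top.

[4, 7]

PUSH 9   : 9
PUSH 10  : 9 10
EQ       : 0
NEG      : 0
POP      : (empty)
PUSH -25 : -25
PUSH 5   : -25 5
SWAP     : 5 -25
STORE 2  : 5
PUSH -9  : 5 -9
LT       : 0
PUSH 12  : 0 12
ADD      : 12
PUSH 7   : 12 7
STORE 0  : 12
POP      : (empty)
LOAD 0   : 7
PUSH -4  : 7 -4
NEG      : 7 4
SWAP     : 4 7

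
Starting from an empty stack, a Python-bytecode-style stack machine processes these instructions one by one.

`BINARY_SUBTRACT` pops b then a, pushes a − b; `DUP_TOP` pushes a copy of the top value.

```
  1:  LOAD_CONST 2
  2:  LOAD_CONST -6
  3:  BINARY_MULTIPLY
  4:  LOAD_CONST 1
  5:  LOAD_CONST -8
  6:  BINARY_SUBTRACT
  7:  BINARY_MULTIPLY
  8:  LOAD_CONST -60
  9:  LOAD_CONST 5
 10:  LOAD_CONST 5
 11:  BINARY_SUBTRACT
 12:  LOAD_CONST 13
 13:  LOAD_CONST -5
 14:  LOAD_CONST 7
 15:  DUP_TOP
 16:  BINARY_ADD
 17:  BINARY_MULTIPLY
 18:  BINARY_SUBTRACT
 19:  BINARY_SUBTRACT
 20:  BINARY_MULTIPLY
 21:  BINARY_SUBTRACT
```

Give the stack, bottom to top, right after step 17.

[-108, -60, 0, 13, -70]

LOAD_CONST 2    -> [2]
LOAD_CONST -6   -> [2, -6]
BINARY_MULTIPLY -> [-12]
LOAD_CONST 1    -> [-12, 1]
LOAD_CONST -8   -> [-12, 1, -8]
BINARY_SUBTRACT -> [-12, 9]
BINARY_MULTIPLY -> [-108]
LOAD_CONST -60  -> [-108, -60]
LOAD_CONST 5    -> [-108, -60, 5]
LOAD_CONST 5    -> [-108, -60, 5, 5]
BINARY_SUBTRACT -> [-108, -60, 0]
LOAD_CONST 13   -> [-108, -60, 0, 13]
LOAD_CONST -5   -> [-108, -60, 0, 13, -5]
LOAD_CONST 7    -> [-108, -60, 0, 13, -5, 7]
DUP_TOP         -> [-108, -60, 0, 13, -5, 7, 7]
BINARY_ADD      -> [-108, -60, 0, 13, -5, 14]
BINARY_MULTIPLY -> [-108, -60, 0, 13, -70]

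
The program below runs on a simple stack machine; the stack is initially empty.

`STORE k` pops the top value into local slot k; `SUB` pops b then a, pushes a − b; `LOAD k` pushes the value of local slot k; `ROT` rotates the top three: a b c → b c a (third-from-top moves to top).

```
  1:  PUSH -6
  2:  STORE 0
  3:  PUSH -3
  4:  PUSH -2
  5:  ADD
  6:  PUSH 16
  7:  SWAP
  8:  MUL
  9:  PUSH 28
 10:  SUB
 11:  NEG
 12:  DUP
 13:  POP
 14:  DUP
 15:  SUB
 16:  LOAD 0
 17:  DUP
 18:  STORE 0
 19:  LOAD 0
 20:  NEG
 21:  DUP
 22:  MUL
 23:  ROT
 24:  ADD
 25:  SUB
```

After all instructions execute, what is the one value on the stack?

PUSH -6 -> [-6]
STORE 0 -> []
PUSH -3 -> [-3]
PUSH -2 -> [-3, -2]
ADD     -> [-5]
PUSH 16 -> [-5, 16]
SWAP    -> [16, -5]
MUL     -> [-80]
PUSH 28 -> [-80, 28]
SUB     -> [-108]
NEG     -> [108]
DUP     -> [108, 108]
POP     -> [108]
DUP     -> [108, 108]
SUB     -> [0]
LOAD 0  -> [0, -6]
DUP     -> [0, -6, -6]
STORE 0 -> [0, -6]
LOAD 0  -> [0, -6, -6]
NEG     -> [0, -6, 6]
DUP     -> [0, -6, 6, 6]
MUL     -> [0, -6, 36]
ROT     -> [-6, 36, 0]
ADD     -> [-6, 36]
SUB     -> [-42]

-42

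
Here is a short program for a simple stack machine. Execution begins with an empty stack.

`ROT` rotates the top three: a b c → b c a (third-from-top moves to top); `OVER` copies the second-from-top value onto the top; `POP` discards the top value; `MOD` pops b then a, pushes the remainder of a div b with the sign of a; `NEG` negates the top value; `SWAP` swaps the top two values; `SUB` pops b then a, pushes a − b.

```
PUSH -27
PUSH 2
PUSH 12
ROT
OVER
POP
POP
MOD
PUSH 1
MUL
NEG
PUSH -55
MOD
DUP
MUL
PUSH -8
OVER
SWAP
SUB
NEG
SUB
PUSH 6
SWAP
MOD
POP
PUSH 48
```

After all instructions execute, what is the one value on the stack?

48

PUSH -27 -> [-27]
PUSH 2   -> [-27, 2]
PUSH 12  -> [-27, 2, 12]
ROT      -> [2, 12, -27]
OVER     -> [2, 12, -27, 12]
POP      -> [2, 12, -27]
POP      -> [2, 12]
MOD      -> [2]
PUSH 1   -> [2, 1]
MUL      -> [2]
NEG      -> [-2]
PUSH -55 -> [-2, -55]
MOD      -> [-2]
DUP      -> [-2, -2]
MUL      -> [4]
PUSH -8  -> [4, -8]
OVER     -> [4, -8, 4]
SWAP     -> [4, 4, -8]
SUB      -> [4, 12]
NEG      -> [4, -12]
SUB      -> [16]
PUSH 6   -> [16, 6]
SWAP     -> [6, 16]
MOD      -> [6]
POP      -> []
PUSH 48  -> [48]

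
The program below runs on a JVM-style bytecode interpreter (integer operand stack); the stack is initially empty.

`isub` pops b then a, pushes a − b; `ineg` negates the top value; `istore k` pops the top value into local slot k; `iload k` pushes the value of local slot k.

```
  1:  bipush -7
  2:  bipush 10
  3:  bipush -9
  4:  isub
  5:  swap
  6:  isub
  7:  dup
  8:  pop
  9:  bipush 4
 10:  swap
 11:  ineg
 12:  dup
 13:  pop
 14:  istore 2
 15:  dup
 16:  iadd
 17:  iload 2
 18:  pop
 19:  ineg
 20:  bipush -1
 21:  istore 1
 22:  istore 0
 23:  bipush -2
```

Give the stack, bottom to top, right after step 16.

bipush -7 → -7
bipush 10 → -7 10
bipush -9 → -7 10 -9
isub      → -7 19
swap      → 19 -7
isub      → 26
dup       → 26 26
pop       → 26
bipush 4  → 26 4
swap      → 4 26
ineg      → 4 -26
dup       → 4 -26 -26
pop       → 4 -26
istore 2  → 4
dup       → 4 4
iadd      → 8

[8]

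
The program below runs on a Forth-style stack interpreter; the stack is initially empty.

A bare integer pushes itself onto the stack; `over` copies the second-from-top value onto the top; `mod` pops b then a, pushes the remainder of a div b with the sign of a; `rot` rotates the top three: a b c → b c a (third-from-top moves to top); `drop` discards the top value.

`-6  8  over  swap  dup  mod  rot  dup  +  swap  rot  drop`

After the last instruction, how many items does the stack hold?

2

-6   -> [-6]
8    -> [-6, 8]
over -> [-6, 8, -6]
swap -> [-6, -6, 8]
dup  -> [-6, -6, 8, 8]
mod  -> [-6, -6, 0]
rot  -> [-6, 0, -6]
dup  -> [-6, 0, -6, -6]
+    -> [-6, 0, -12]
swap -> [-6, -12, 0]
rot  -> [-12, 0, -6]
drop -> [-12, 0]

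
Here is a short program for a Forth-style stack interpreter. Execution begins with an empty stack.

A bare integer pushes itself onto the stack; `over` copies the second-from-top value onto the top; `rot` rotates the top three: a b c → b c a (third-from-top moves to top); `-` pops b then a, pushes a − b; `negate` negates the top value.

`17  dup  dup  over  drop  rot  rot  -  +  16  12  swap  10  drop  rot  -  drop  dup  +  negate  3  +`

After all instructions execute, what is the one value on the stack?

-21

17     -> [17]
dup    -> [17, 17]
dup    -> [17, 17, 17]
over   -> [17, 17, 17, 17]
drop   -> [17, 17, 17]
rot    -> [17, 17, 17]
rot    -> [17, 17, 17]
-      -> [17, 0]
+      -> [17]
16     -> [17, 16]
12     -> [17, 16, 12]
swap   -> [17, 12, 16]
10     -> [17, 12, 16, 10]
drop   -> [17, 12, 16]
rot    -> [12, 16, 17]
-      -> [12, -1]
drop   -> [12]
dup    -> [12, 12]
+      -> [24]
negate -> [-24]
3      -> [-24, 3]
+      -> [-21]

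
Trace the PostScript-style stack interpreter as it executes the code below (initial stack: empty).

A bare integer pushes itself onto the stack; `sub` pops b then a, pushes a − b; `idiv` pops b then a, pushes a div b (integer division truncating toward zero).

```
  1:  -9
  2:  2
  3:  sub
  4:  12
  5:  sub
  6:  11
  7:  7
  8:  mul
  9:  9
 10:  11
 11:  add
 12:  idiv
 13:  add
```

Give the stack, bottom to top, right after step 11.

[-23, 77, 20]

-9  -> -9
2   -> -9 2
sub -> -11
12  -> -11 12
sub -> -23
11  -> -23 11
7   -> -23 11 7
mul -> -23 77
9   -> -23 77 9
11  -> -23 77 9 11
add -> -23 77 20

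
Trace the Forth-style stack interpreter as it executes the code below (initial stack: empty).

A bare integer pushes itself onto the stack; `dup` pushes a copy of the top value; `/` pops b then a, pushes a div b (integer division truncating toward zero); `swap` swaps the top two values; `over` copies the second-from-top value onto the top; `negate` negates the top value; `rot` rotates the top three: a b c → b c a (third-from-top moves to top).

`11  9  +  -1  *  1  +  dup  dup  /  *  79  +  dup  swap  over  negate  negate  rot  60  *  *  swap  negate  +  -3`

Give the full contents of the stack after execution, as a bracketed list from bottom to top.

[215940, -3]

11     -> [11]
9      -> [11, 9]
+      -> [20]
-1     -> [20, -1]
*      -> [-20]
1      -> [-20, 1]
+      -> [-19]
dup    -> [-19, -19]
dup    -> [-19, -19, -19]
/      -> [-19, 1]
*      -> [-19]
79     -> [-19, 79]
+      -> [60]
dup    -> [60, 60]
swap   -> [60, 60]
over   -> [60, 60, 60]
negate -> [60, 60, -60]
negate -> [60, 60, 60]
rot    -> [60, 60, 60]
60     -> [60, 60, 60, 60]
*      -> [60, 60, 3600]
*      -> [60, 216000]
swap   -> [216000, 60]
negate -> [216000, -60]
+      -> [215940]
-3     -> [215940, -3]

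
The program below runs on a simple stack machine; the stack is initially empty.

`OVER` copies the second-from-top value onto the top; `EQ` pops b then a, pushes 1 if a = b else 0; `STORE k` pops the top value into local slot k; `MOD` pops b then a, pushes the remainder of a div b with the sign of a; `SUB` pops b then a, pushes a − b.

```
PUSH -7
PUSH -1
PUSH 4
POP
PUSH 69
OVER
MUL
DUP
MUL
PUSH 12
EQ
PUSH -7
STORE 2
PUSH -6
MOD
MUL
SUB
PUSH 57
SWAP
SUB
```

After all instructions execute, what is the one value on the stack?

PUSH -7 -> [-7]
PUSH -1 -> [-7, -1]
PUSH 4  -> [-7, -1, 4]
POP     -> [-7, -1]
PUSH 69 -> [-7, -1, 69]
OVER    -> [-7, -1, 69, -1]
MUL     -> [-7, -1, -69]
DUP     -> [-7, -1, -69, -69]
MUL     -> [-7, -1, 4761]
PUSH 12 -> [-7, -1, 4761, 12]
EQ      -> [-7, -1, 0]
PUSH -7 -> [-7, -1, 0, -7]
STORE 2 -> [-7, -1, 0]
PUSH -6 -> [-7, -1, 0, -6]
MOD     -> [-7, -1, 0]
MUL     -> [-7, 0]
SUB     -> [-7]
PUSH 57 -> [-7, 57]
SWAP    -> [57, -7]
SUB     -> [64]

64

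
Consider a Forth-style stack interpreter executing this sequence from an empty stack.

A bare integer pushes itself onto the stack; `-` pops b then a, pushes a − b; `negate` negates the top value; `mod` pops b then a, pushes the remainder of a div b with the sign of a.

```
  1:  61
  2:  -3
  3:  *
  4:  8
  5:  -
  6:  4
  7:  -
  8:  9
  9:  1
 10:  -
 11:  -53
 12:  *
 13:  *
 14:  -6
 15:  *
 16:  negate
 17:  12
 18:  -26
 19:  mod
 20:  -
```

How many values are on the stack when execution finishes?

1

61     -> [61]
-3     -> [61, -3]
*      -> [-183]
8      -> [-183, 8]
-      -> [-191]
4      -> [-191, 4]
-      -> [-195]
9      -> [-195, 9]
1      -> [-195, 9, 1]
-      -> [-195, 8]
-53    -> [-195, 8, -53]
*      -> [-195, -424]
*      -> [82680]
-6     -> [82680, -6]
*      -> [-496080]
negate -> [496080]
12     -> [496080, 12]
-26    -> [496080, 12, -26]
mod    -> [496080, 12]
-      -> [496068]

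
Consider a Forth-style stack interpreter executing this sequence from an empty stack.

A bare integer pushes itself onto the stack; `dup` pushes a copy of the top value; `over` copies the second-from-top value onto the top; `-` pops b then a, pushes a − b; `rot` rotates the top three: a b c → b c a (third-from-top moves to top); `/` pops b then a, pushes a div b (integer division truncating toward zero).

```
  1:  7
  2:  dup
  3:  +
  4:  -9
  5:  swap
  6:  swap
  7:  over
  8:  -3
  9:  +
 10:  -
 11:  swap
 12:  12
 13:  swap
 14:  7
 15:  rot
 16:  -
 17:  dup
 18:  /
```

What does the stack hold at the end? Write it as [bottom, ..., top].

7    -> [7]
dup  -> [7, 7]
+    -> [14]
-9   -> [14, -9]
swap -> [-9, 14]
swap -> [14, -9]
over -> [14, -9, 14]
-3   -> [14, -9, 14, -3]
+    -> [14, -9, 11]
-    -> [14, -20]
swap -> [-20, 14]
12   -> [-20, 14, 12]
swap -> [-20, 12, 14]
7    -> [-20, 12, 14, 7]
rot  -> [-20, 14, 7, 12]
-    -> [-20, 14, -5]
dup  -> [-20, 14, -5, -5]
/    -> [-20, 14, 1]

[-20, 14, 1]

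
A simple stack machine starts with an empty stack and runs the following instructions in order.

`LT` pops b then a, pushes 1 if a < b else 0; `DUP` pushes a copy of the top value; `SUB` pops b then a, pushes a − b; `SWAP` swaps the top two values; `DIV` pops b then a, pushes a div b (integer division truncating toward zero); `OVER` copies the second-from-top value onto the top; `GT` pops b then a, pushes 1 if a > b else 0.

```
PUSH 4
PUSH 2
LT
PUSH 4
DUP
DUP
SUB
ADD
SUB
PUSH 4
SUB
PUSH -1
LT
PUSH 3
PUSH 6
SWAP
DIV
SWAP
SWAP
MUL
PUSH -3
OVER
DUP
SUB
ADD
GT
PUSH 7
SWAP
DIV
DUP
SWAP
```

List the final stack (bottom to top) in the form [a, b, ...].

PUSH 4  -> [4]
PUSH 2  -> [4, 2]
LT      -> [0]
PUSH 4  -> [0, 4]
DUP     -> [0, 4, 4]
DUP     -> [0, 4, 4, 4]
SUB     -> [0, 4, 0]
ADD     -> [0, 4]
SUB     -> [-4]
PUSH 4  -> [-4, 4]
SUB     -> [-8]
PUSH -1 -> [-8, -1]
LT      -> [1]
PUSH 3  -> [1, 3]
PUSH 6  -> [1, 3, 6]
SWAP    -> [1, 6, 3]
DIV     -> [1, 2]
SWAP    -> [2, 1]
SWAP    -> [1, 2]
MUL     -> [2]
PUSH -3 -> [2, -3]
OVER    -> [2, -3, 2]
DUP     -> [2, -3, 2, 2]
SUB     -> [2, -3, 0]
ADD     -> [2, -3]
GT      -> [1]
PUSH 7  -> [1, 7]
SWAP    -> [7, 1]
DIV     -> [7]
DUP     -> [7, 7]
SWAP    -> [7, 7]

[7, 7]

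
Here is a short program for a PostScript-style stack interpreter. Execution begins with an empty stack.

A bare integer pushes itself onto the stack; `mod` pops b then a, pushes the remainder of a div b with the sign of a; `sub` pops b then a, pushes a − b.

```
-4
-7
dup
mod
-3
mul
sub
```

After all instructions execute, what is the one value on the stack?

-4

-4   [-4]
-7   [-4, -7]
dup  [-4, -7, -7]
mod  [-4, 0]
-3   [-4, 0, -3]
mul  [-4, 0]
sub  [-4]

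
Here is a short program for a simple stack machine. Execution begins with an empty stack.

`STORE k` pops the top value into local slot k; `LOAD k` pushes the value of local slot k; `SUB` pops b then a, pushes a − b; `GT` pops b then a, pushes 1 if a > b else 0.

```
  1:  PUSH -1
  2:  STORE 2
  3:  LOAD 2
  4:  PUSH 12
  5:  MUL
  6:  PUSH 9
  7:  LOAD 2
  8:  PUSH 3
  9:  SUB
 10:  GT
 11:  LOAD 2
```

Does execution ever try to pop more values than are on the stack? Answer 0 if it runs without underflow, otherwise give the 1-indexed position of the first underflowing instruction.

0

PUSH -1 -> -1
STORE 2 -> (empty)
LOAD 2  -> -1
PUSH 12 -> -1 12
MUL     -> -12
PUSH 9  -> -12 9
LOAD 2  -> -12 9 -1
PUSH 3  -> -12 9 -1 3
SUB     -> -12 9 -4
GT      -> -12 1
LOAD 2  -> -12 1 -1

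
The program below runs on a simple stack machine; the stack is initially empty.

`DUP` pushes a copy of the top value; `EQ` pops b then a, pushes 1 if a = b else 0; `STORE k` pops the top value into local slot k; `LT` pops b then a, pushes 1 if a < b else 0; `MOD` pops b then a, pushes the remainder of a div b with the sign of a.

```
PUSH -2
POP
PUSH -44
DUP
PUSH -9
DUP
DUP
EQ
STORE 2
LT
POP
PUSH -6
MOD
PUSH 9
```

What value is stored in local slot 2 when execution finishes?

PUSH -2  : [-2]
POP      : []
PUSH -44 : [-44]
DUP      : [-44, -44]
PUSH -9  : [-44, -44, -9]
DUP      : [-44, -44, -9, -9]
DUP      : [-44, -44, -9, -9, -9]
EQ       : [-44, -44, -9, 1]
STORE 2  : [-44, -44, -9]
LT       : [-44, 1]
POP      : [-44]
PUSH -6  : [-44, -6]
MOD      : [-2]
PUSH 9   : [-2, 9]

1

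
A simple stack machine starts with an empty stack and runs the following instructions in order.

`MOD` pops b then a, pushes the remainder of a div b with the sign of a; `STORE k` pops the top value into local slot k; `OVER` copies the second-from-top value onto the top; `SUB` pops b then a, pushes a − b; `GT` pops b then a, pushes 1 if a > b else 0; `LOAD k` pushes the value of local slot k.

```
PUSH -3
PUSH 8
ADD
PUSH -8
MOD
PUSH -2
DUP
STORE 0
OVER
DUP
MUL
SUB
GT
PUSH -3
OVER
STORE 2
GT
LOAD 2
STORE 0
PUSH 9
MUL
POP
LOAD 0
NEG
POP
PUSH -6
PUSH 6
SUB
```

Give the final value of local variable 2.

PUSH -3 -> -3
PUSH 8  -> -3 8
ADD     -> 5
PUSH -8 -> 5 -8
MOD     -> 5
PUSH -2 -> 5 -2
DUP     -> 5 -2 -2
STORE 0 -> 5 -2
OVER    -> 5 -2 5
DUP     -> 5 -2 5 5
MUL     -> 5 -2 25
SUB     -> 5 -27
GT      -> 1
PUSH -3 -> 1 -3
OVER    -> 1 -3 1
STORE 2 -> 1 -3
GT      -> 1
LOAD 2  -> 1 1
STORE 0 -> 1
PUSH 9  -> 1 9
MUL     -> 9
POP     -> (empty)
LOAD 0  -> 1
NEG     -> -1
POP     -> (empty)
PUSH -6 -> -6
PUSH 6  -> -6 6
SUB     -> -12

1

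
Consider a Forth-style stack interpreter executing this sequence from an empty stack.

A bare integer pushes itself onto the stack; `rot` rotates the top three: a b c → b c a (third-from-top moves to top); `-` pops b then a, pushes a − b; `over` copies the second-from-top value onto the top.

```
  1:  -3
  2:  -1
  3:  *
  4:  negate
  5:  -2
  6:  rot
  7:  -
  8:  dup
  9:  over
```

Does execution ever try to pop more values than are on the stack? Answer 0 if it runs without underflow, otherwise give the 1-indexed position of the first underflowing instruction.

-3     → [-3]
-1     → [-3, -1]
*      → [3]
negate → [-3]
-2     → [-3, -2]
rot  — needs 3 operands, stack has 2 → underflow

6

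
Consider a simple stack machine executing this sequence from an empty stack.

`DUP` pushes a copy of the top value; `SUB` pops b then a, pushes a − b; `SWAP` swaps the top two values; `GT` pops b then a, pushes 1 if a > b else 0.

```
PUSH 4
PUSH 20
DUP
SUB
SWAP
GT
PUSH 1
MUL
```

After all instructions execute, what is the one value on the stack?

PUSH 4   [4]
PUSH 20  [4, 20]
DUP      [4, 20, 20]
SUB      [4, 0]
SWAP     [0, 4]
GT       [0]
PUSH 1   [0, 1]
MUL      [0]

0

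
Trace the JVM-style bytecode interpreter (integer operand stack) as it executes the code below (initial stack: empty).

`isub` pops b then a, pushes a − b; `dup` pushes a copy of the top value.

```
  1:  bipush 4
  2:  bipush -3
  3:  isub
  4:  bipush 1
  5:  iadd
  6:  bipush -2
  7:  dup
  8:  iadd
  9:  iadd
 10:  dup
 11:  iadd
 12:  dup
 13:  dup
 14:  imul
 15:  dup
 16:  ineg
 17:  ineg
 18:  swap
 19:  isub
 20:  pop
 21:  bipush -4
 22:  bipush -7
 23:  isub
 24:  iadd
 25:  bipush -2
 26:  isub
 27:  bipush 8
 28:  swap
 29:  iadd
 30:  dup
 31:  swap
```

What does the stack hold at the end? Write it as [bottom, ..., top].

bipush 4  -> 4
bipush -3 -> 4 -3
isub      -> 7
bipush 1  -> 7 1
iadd      -> 8
bipush -2 -> 8 -2
dup       -> 8 -2 -2
iadd      -> 8 -4
iadd      -> 4
dup       -> 4 4
iadd      -> 8
dup       -> 8 8
dup       -> 8 8 8
imul      -> 8 64
dup       -> 8 64 64
ineg      -> 8 64 -64
ineg      -> 8 64 64
swap      -> 8 64 64
isub      -> 8 0
pop       -> 8
bipush -4 -> 8 -4
bipush -7 -> 8 -4 -7
isub      -> 8 3
iadd      -> 11
bipush -2 -> 11 -2
isub      -> 13
bipush 8  -> 13 8
swap      -> 8 13
iadd      -> 21
dup       -> 21 21
swap      -> 21 21

[21, 21]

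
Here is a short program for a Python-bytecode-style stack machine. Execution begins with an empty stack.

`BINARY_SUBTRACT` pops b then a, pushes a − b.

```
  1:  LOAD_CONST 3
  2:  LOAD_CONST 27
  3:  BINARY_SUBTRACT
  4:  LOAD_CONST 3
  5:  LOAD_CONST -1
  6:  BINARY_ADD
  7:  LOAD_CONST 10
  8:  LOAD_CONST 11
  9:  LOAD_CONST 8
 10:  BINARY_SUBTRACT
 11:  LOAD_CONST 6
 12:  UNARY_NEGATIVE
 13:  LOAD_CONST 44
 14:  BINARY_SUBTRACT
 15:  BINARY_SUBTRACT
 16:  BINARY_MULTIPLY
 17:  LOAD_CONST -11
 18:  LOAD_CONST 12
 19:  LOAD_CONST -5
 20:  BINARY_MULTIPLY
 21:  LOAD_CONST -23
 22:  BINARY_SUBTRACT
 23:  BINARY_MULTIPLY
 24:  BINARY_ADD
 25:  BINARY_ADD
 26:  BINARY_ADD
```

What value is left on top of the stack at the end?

915

LOAD_CONST 3    -> 3
LOAD_CONST 27   -> 3 27
BINARY_SUBTRACT -> -24
LOAD_CONST 3    -> -24 3
LOAD_CONST -1   -> -24 3 -1
BINARY_ADD      -> -24 2
LOAD_CONST 10   -> -24 2 10
LOAD_CONST 11   -> -24 2 10 11
LOAD_CONST 8    -> -24 2 10 11 8
BINARY_SUBTRACT -> -24 2 10 3
LOAD_CONST 6    -> -24 2 10 3 6
UNARY_NEGATIVE  -> -24 2 10 3 -6
LOAD_CONST 44   -> -24 2 10 3 -6 44
BINARY_SUBTRACT -> -24 2 10 3 -50
BINARY_SUBTRACT -> -24 2 10 53
BINARY_MULTIPLY -> -24 2 530
LOAD_CONST -11  -> -24 2 530 -11
LOAD_CONST 12   -> -24 2 530 -11 12
LOAD_CONST -5   -> -24 2 530 -11 12 -5
BINARY_MULTIPLY -> -24 2 530 -11 -60
LOAD_CONST -23  -> -24 2 530 -11 -60 -23
BINARY_SUBTRACT -> -24 2 530 -11 -37
BINARY_MULTIPLY -> -24 2 530 407
BINARY_ADD      -> -24 2 937
BINARY_ADD      -> -24 939
BINARY_ADD      -> 915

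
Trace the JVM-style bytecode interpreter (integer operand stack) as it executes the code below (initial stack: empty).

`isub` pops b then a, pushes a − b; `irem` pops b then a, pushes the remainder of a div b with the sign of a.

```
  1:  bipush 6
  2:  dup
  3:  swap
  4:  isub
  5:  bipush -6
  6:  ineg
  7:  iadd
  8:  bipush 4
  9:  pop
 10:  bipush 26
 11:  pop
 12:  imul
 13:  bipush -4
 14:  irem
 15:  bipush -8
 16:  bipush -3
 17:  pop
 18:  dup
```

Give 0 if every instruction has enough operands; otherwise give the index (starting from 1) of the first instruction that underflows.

12

bipush 6  → 6
dup       → 6 6
swap      → 6 6
isub      → 0
bipush -6 → 0 -6
ineg      → 0 6
iadd      → 6
bipush 4  → 6 4
pop       → 6
bipush 26 → 6 26
pop       → 6
imul  — needs 2 operands, stack has 1 → underflow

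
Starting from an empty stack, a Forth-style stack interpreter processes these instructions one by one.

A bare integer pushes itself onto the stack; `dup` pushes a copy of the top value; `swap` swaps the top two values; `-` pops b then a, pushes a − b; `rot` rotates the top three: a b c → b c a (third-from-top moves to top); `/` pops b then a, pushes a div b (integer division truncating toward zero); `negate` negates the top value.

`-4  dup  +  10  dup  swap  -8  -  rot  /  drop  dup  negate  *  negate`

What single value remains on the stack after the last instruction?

100

-4      -4
dup     -4 -4
+       -8
10      -8 10
dup     -8 10 10
swap    -8 10 10
-8      -8 10 10 -8
-       -8 10 18
rot     10 18 -8
/       10 -2
drop    10
dup     10 10
negate  10 -10
*       -100
negate  100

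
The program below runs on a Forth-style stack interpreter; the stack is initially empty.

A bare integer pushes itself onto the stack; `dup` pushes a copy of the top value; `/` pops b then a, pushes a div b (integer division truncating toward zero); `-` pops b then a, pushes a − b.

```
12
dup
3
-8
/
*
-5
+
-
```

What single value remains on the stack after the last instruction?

17

12   12
dup  12 12
3    12 12 3
-8   12 12 3 -8
/    12 12 0
*    12 0
-5   12 0 -5
+    12 -5
-    17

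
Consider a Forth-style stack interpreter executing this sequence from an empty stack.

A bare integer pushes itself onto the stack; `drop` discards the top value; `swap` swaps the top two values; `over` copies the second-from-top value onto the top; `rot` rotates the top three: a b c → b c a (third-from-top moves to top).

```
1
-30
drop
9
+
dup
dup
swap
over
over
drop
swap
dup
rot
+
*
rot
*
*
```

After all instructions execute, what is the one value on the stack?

20000

1    → 1
-30  → 1 -30
drop → 1
9    → 1 9
+    → 10
dup  → 10 10
dup  → 10 10 10
swap → 10 10 10
over → 10 10 10 10
over → 10 10 10 10 10
drop → 10 10 10 10
swap → 10 10 10 10
dup  → 10 10 10 10 10
rot  → 10 10 10 10 10
+    → 10 10 10 20
*    → 10 10 200
rot  → 10 200 10
*    → 10 2000
*    → 20000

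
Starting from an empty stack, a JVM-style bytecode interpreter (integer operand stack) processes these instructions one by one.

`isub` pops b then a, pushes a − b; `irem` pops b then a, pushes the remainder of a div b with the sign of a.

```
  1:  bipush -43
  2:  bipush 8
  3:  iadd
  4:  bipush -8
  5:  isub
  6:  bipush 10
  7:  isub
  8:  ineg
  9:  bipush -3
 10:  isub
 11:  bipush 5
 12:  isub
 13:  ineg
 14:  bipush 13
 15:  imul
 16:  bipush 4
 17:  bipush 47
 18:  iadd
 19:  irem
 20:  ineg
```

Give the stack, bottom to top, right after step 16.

[-455, 4]

bipush -43 -> -43
bipush 8   -> -43 8
iadd       -> -35
bipush -8  -> -35 -8
isub       -> -27
bipush 10  -> -27 10
isub       -> -37
ineg       -> 37
bipush -3  -> 37 -3
isub       -> 40
bipush 5   -> 40 5
isub       -> 35
ineg       -> -35
bipush 13  -> -35 13
imul       -> -455
bipush 4   -> -455 4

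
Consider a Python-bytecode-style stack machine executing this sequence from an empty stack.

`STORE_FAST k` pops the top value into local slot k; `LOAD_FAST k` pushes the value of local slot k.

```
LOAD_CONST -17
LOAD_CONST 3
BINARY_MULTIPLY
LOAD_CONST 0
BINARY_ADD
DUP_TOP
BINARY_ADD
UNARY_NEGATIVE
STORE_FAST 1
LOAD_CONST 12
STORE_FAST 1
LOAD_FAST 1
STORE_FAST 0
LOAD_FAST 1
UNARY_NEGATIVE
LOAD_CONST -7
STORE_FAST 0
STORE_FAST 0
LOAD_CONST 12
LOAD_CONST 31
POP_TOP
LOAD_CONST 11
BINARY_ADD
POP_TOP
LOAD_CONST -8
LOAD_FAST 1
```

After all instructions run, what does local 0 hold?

-12

LOAD_CONST -17  -> [-17]
LOAD_CONST 3    -> [-17, 3]
BINARY_MULTIPLY -> [-51]
LOAD_CONST 0    -> [-51, 0]
BINARY_ADD      -> [-51]
DUP_TOP         -> [-51, -51]
BINARY_ADD      -> [-102]
UNARY_NEGATIVE  -> [102]
STORE_FAST 1    -> []
LOAD_CONST 12   -> [12]
STORE_FAST 1    -> []
LOAD_FAST 1     -> [12]
STORE_FAST 0    -> []
LOAD_FAST 1     -> [12]
UNARY_NEGATIVE  -> [-12]
LOAD_CONST -7   -> [-12, -7]
STORE_FAST 0    -> [-12]
STORE_FAST 0    -> []
LOAD_CONST 12   -> [12]
LOAD_CONST 31   -> [12, 31]
POP_TOP         -> [12]
LOAD_CONST 11   -> [12, 11]
BINARY_ADD      -> [23]
POP_TOP         -> []
LOAD_CONST -8   -> [-8]
LOAD_FAST 1     -> [-8, 12]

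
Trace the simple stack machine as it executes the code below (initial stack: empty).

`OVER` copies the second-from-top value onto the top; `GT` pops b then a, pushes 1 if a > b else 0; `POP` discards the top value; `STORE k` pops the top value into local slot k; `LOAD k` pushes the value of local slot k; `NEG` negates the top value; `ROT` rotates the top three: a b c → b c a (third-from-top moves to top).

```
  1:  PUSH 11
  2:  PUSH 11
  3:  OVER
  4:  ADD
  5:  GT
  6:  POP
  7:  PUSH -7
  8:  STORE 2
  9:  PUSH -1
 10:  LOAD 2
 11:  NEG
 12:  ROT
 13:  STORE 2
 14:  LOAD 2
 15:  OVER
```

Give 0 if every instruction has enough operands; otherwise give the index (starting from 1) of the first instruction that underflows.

PUSH 11 : 11
PUSH 11 : 11 11
OVER    : 11 11 11
ADD     : 11 22
GT      : 0
POP     : (empty)
PUSH -7 : -7
STORE 2 : (empty)
PUSH -1 : -1
LOAD 2  : -1 -7
NEG     : -1 7
ROT  — needs 3 operands, stack has 2 → underflow

12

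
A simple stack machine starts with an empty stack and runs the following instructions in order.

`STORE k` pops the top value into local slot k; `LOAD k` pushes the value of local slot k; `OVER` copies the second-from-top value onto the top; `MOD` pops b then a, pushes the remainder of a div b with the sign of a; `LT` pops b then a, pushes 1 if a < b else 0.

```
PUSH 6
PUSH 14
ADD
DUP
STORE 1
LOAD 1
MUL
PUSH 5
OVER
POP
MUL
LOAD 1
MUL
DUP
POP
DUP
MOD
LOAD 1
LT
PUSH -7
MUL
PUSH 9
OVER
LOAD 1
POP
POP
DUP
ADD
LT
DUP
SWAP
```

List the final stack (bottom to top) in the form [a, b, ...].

[1, 1]

PUSH 6  → 6
PUSH 14 → 6 14
ADD     → 20
DUP     → 20 20
STORE 1 → 20
LOAD 1  → 20 20
MUL     → 400
PUSH 5  → 400 5
OVER    → 400 5 400
POP     → 400 5
MUL     → 2000
LOAD 1  → 2000 20
MUL     → 40000
DUP     → 40000 40000
POP     → 40000
DUP     → 40000 40000
MOD     → 0
LOAD 1  → 0 20
LT      → 1
PUSH -7 → 1 -7
MUL     → -7
PUSH 9  → -7 9
OVER    → -7 9 -7
LOAD 1  → -7 9 -7 20
POP     → -7 9 -7
POP     → -7 9
DUP     → -7 9 9
ADD     → -7 18
LT      → 1
DUP     → 1 1
SWAP    → 1 1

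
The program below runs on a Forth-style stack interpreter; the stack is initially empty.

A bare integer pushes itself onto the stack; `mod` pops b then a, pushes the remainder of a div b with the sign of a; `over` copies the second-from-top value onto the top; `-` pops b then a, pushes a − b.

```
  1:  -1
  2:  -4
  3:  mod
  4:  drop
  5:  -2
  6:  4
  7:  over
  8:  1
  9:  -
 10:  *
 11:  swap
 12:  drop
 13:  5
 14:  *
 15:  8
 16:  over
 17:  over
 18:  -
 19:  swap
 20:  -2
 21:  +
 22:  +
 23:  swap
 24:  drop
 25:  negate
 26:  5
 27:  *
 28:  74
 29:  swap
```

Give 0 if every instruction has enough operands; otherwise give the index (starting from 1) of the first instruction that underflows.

0

-1      [-1]
-4      [-1, -4]
mod     [-1]
drop    []
-2      [-2]
4       [-2, 4]
over    [-2, 4, -2]
1       [-2, 4, -2, 1]
-       [-2, 4, -3]
*       [-2, -12]
swap    [-12, -2]
drop    [-12]
5       [-12, 5]
*       [-60]
8       [-60, 8]
over    [-60, 8, -60]
over    [-60, 8, -60, 8]
-       [-60, 8, -68]
swap    [-60, -68, 8]
-2      [-60, -68, 8, -2]
+       [-60, -68, 6]
+       [-60, -62]
swap    [-62, -60]
drop    [-62]
negate  [62]
5       [62, 5]
*       [310]
74      [310, 74]
swap    [74, 310]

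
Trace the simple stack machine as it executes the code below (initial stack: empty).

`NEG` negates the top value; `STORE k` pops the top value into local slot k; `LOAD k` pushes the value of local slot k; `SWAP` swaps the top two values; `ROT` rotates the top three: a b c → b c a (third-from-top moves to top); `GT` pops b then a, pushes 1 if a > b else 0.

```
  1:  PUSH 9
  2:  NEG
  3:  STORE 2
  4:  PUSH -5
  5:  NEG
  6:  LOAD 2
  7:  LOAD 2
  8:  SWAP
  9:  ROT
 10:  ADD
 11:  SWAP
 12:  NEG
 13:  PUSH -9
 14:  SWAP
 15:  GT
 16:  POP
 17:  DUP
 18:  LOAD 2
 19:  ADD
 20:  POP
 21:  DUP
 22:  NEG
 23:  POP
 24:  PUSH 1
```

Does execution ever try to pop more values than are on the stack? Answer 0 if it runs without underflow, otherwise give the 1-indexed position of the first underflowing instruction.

0

PUSH 9  -> 9
NEG     -> -9
STORE 2 -> (empty)
PUSH -5 -> -5
NEG     -> 5
LOAD 2  -> 5 -9
LOAD 2  -> 5 -9 -9
SWAP    -> 5 -9 -9
ROT     -> -9 -9 5
ADD     -> -9 -4
SWAP    -> -4 -9
NEG     -> -4 9
PUSH -9 -> -4 9 -9
SWAP    -> -4 -9 9
GT      -> -4 0
POP     -> -4
DUP     -> -4 -4
LOAD 2  -> -4 -4 -9
ADD     -> -4 -13
POP     -> -4
DUP     -> -4 -4
NEG     -> -4 4
POP     -> -4
PUSH 1  -> -4 1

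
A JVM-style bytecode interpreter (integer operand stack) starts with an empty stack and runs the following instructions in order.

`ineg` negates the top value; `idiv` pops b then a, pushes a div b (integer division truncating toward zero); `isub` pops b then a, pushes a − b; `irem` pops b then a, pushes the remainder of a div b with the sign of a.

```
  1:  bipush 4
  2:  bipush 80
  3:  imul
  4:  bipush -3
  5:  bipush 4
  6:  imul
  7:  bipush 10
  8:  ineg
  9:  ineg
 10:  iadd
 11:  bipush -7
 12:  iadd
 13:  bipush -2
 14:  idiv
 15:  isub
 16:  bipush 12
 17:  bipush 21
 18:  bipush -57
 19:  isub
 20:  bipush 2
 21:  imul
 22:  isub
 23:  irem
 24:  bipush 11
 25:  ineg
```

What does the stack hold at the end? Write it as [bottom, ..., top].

[28, -11]

bipush 4   -> [4]
bipush 80  -> [4, 80]
imul       -> [320]
bipush -3  -> [320, -3]
bipush 4   -> [320, -3, 4]
imul       -> [320, -12]
bipush 10  -> [320, -12, 10]
ineg       -> [320, -12, -10]
ineg       -> [320, -12, 10]
iadd       -> [320, -2]
bipush -7  -> [320, -2, -7]
iadd       -> [320, -9]
bipush -2  -> [320, -9, -2]
idiv       -> [320, 4]
isub       -> [316]
bipush 12  -> [316, 12]
bipush 21  -> [316, 12, 21]
bipush -57 -> [316, 12, 21, -57]
isub       -> [316, 12, 78]
bipush 2   -> [316, 12, 78, 2]
imul       -> [316, 12, 156]
isub       -> [316, -144]
irem       -> [28]
bipush 11  -> [28, 11]
ineg       -> [28, -11]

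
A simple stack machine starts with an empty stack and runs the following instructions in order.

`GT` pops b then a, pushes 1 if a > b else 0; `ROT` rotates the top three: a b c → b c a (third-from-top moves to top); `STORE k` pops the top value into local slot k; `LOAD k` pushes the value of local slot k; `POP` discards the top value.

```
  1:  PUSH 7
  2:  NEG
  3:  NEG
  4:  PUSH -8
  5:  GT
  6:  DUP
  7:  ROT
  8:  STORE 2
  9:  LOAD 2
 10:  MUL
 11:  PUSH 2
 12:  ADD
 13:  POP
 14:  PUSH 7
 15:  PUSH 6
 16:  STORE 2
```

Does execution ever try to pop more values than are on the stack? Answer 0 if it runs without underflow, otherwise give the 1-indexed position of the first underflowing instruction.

PUSH 7  -> [7]
NEG     -> [-7]
NEG     -> [7]
PUSH -8 -> [7, -8]
GT      -> [1]
DUP     -> [1, 1]
ROT  — needs 3 operands, stack has 2 → underflow

7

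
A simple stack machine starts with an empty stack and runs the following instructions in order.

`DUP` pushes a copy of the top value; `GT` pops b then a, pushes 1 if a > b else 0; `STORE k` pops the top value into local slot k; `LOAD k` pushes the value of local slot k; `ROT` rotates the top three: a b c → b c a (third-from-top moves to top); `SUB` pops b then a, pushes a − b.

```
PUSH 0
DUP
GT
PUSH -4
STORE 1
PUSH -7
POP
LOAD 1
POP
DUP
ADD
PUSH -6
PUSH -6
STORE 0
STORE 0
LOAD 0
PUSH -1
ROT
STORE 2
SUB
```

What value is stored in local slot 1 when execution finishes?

PUSH 0  : 0
DUP     : 0 0
GT      : 0
PUSH -4 : 0 -4
STORE 1 : 0
PUSH -7 : 0 -7
POP     : 0
LOAD 1  : 0 -4
POP     : 0
DUP     : 0 0
ADD     : 0
PUSH -6 : 0 -6
PUSH -6 : 0 -6 -6
STORE 0 : 0 -6
STORE 0 : 0
LOAD 0  : 0 -6
PUSH -1 : 0 -6 -1
ROT     : -6 -1 0
STORE 2 : -6 -1
SUB     : -5

-4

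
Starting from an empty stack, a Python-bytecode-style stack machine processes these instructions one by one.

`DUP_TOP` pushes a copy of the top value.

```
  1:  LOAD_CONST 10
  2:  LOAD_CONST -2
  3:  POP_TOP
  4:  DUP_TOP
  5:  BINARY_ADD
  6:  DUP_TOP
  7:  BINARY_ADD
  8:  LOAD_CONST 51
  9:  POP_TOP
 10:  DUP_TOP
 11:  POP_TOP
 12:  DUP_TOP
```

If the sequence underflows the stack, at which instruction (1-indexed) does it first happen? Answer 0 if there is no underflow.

LOAD_CONST 10 : [10]
LOAD_CONST -2 : [10, -2]
POP_TOP       : [10]
DUP_TOP       : [10, 10]
BINARY_ADD    : [20]
DUP_TOP       : [20, 20]
BINARY_ADD    : [40]
LOAD_CONST 51 : [40, 51]
POP_TOP       : [40]
DUP_TOP       : [40, 40]
POP_TOP       : [40]
DUP_TOP       : [40, 40]

0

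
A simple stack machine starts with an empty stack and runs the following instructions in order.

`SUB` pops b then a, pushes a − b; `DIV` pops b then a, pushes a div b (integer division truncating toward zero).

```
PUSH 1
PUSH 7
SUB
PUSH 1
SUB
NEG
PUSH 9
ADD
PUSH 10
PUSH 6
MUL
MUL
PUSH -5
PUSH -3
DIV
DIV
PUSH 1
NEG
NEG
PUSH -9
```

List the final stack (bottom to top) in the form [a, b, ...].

PUSH 1  → 1
PUSH 7  → 1 7
SUB     → -6
PUSH 1  → -6 1
SUB     → -7
NEG     → 7
PUSH 9  → 7 9
ADD     → 16
PUSH 10 → 16 10
PUSH 6  → 16 10 6
MUL     → 16 60
MUL     → 960
PUSH -5 → 960 -5
PUSH -3 → 960 -5 -3
DIV     → 960 1
DIV     → 960
PUSH 1  → 960 1
NEG     → 960 -1
NEG     → 960 1
PUSH -9 → 960 1 -9

[960, 1, -9]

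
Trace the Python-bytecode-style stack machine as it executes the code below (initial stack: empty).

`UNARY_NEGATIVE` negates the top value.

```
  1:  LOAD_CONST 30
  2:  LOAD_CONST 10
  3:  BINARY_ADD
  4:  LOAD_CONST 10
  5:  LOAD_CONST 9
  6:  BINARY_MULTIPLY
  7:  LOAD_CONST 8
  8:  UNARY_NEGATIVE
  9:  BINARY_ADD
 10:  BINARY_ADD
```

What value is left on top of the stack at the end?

LOAD_CONST 30   : [30]
LOAD_CONST 10   : [30, 10]
BINARY_ADD      : [40]
LOAD_CONST 10   : [40, 10]
LOAD_CONST 9    : [40, 10, 9]
BINARY_MULTIPLY : [40, 90]
LOAD_CONST 8    : [40, 90, 8]
UNARY_NEGATIVE  : [40, 90, -8]
BINARY_ADD      : [40, 82]
BINARY_ADD      : [122]

122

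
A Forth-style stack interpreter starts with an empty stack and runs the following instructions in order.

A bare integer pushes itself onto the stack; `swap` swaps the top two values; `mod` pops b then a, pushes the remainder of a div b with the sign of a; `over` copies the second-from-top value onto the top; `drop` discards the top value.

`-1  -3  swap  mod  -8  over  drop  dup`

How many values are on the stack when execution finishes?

-1   : -1
-3   : -1 -3
swap : -3 -1
mod  : 0
-8   : 0 -8
over : 0 -8 0
drop : 0 -8
dup  : 0 -8 -8

3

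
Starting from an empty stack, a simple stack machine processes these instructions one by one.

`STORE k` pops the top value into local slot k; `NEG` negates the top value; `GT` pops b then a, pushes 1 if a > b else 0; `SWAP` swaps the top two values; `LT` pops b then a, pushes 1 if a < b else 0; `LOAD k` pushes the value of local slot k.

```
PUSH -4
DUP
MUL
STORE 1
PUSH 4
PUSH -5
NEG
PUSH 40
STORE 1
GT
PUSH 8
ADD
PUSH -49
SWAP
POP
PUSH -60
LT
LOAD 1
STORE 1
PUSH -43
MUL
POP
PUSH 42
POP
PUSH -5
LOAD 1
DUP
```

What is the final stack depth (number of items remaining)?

PUSH -4  → -4
DUP      → -4 -4
MUL      → 16
STORE 1  → (empty)
PUSH 4   → 4
PUSH -5  → 4 -5
NEG      → 4 5
PUSH 40  → 4 5 40
STORE 1  → 4 5
GT       → 0
PUSH 8   → 0 8
ADD      → 8
PUSH -49 → 8 -49
SWAP     → -49 8
POP      → -49
PUSH -60 → -49 -60
LT       → 0
LOAD 1   → 0 40
STORE 1  → 0
PUSH -43 → 0 -43
MUL      → 0
POP      → (empty)
PUSH 42  → 42
POP      → (empty)
PUSH -5  → -5
LOAD 1   → -5 40
DUP      → -5 40 40

3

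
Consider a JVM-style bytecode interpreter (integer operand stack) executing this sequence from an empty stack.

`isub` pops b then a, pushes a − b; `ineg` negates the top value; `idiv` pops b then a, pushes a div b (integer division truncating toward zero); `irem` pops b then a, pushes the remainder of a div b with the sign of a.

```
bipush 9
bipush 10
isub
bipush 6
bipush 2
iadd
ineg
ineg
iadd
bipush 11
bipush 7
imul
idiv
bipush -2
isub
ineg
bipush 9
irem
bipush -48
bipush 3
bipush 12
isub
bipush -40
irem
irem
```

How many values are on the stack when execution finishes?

bipush 9    [9]
bipush 10   [9, 10]
isub        [-1]
bipush 6    [-1, 6]
bipush 2    [-1, 6, 2]
iadd        [-1, 8]
ineg        [-1, -8]
ineg        [-1, 8]
iadd        [7]
bipush 11   [7, 11]
bipush 7    [7, 11, 7]
imul        [7, 77]
idiv        [0]
bipush -2   [0, -2]
isub        [2]
ineg        [-2]
bipush 9    [-2, 9]
irem        [-2]
bipush -48  [-2, -48]
bipush 3    [-2, -48, 3]
bipush 12   [-2, -48, 3, 12]
isub        [-2, -48, -9]
bipush -40  [-2, -48, -9, -40]
irem        [-2, -48, -9]
irem        [-2, -3]

2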